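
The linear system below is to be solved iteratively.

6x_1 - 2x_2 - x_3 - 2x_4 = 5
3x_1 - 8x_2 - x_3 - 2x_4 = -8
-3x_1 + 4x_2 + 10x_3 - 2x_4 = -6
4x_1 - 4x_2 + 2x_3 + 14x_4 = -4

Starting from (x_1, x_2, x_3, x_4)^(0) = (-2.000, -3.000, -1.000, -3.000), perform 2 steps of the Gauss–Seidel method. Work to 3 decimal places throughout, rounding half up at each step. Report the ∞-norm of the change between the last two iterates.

2.531

Iteration 1:
  x_1 = (5 - (-2)·-3.000 - (-1)·-1.000 - (-2)·-3.000) / (6) = -1.333
  x_2 = (-8 - (3)·-1.333 - (-1)·-1.000 - (-2)·-3.000) / (-8) = 1.375
  x_3 = (-6 - (-3)·-1.333 - (4)·1.375 - (-2)·-3.000) / (10) = -2.150
  x_4 = (-4 - (4)·-1.333 - (-4)·1.375 - (2)·-2.150) / (14) = 0.795
Iteration 2:
  x_1 = (5 - (-2)·1.375 - (-1)·-2.150 - (-2)·0.795) / (6) = 1.198
  x_2 = (-8 - (3)·1.198 - (-1)·-2.150 - (-2)·0.795) / (-8) = 1.519
  x_3 = (-6 - (-3)·1.198 - (4)·1.519 - (-2)·0.795) / (10) = -0.689
  x_4 = (-4 - (4)·1.198 - (-4)·1.519 - (2)·-0.689) / (14) = -0.096
Change: (2.531, 0.144, 1.461, -0.891) → max |·| = 2.531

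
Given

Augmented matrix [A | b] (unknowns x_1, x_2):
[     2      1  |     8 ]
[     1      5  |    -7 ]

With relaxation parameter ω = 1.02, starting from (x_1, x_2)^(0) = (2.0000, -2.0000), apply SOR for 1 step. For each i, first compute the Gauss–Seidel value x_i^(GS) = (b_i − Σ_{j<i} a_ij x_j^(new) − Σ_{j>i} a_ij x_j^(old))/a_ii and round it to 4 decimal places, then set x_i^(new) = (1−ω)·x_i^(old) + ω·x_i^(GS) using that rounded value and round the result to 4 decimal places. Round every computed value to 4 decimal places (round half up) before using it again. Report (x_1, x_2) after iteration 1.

Iteration 1:
  x_1: GS value = (8 - (1)·-2.0000) / (2) = 5.0000;  x_1 ← (1−ω)·2.0000 + ω·5.0000 = 5.0600
  x_2: GS value = (-7 - (1)·5.0600) / (5) = -2.4120;  x_2 ← (1−ω)·-2.0000 + ω·-2.4120 = -2.4202

(5.0600, -2.4202)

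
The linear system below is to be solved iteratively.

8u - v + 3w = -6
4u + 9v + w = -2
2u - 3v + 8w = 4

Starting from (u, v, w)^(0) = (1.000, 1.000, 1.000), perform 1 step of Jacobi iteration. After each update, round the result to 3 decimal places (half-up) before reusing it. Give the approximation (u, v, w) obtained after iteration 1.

(-1.000, -0.778, 0.625)

Iteration 1:
  u = (-6 - (-1)·1.000 - (3)·1.000) / (8) = -1.000
  v = (-2 - (4)·1.000 - (1)·1.000) / (9) = -0.778
  w = (4 - (2)·1.000 - (-3)·1.000) / (8) = 0.625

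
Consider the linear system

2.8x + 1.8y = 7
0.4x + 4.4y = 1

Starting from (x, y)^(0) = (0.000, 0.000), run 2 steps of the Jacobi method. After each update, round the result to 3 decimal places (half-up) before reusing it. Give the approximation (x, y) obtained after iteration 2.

Iteration 1:
  x = (7 - (1.8)·0.000) / (2.8) = 2.500
  y = (1 - (0.4)·0.000) / (4.4) = 0.227
Iteration 2:
  x = (7 - (1.8)·0.227) / (2.8) = 2.354
  y = (1 - (0.4)·2.500) / (4.4) = 0.000

(2.354, 0.000)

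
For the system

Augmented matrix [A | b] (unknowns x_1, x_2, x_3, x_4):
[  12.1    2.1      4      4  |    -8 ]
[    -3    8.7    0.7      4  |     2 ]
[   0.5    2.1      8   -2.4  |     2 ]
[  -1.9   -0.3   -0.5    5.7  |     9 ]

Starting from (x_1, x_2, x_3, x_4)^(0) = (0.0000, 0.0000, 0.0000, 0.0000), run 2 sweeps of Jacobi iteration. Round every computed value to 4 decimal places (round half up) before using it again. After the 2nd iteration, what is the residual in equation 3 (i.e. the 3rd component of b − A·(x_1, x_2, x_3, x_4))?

Iteration 1:
  x_1 = (-8 - (2.1)·0.0000 - (4)·0.0000 - (4)·0.0000) / (12.1) = -0.6612
  x_2 = (2 - (-3)·0.0000 - (0.7)·0.0000 - (4)·0.0000) / (8.7) = 0.2299
  x_3 = (2 - (0.5)·0.0000 - (2.1)·0.0000 - (-2.4)·0.0000) / (8) = 0.2500
  x_4 = (9 - (-1.9)·0.0000 - (-0.3)·0.0000 - (-0.5)·0.0000) / (5.7) = 1.5789
Iteration 2:
  x_1 = (-8 - (2.1)·0.2299 - (4)·0.2500 - (4)·1.5789) / (12.1) = -1.3057
  x_2 = (2 - (-3)·-0.6612 - (0.7)·0.2500 - (4)·1.5789) / (8.7) = -0.7442
  x_3 = (2 - (0.5)·-0.6612 - (2.1)·0.2299 - (-2.4)·1.5789) / (8) = 0.7046
  x_4 = (9 - (-1.9)·-0.6612 - (-0.3)·0.2299 - (-0.5)·0.2500) / (5.7) = 1.3926
Residual b − A·x = (0.9730, -1.5062, 1.9211, -1.2896)

1.9211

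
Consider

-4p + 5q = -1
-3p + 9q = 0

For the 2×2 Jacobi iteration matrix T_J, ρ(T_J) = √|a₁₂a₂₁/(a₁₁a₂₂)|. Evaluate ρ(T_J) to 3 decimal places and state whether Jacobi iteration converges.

0.645

a₁₂a₂₁/(a₁₁a₂₂) = (5)·(-3) / ((-4)·(9)) = 0.416667
ρ = √|0.416667| = √0.416667 = 0.645
ρ < 1, so Jacobi converges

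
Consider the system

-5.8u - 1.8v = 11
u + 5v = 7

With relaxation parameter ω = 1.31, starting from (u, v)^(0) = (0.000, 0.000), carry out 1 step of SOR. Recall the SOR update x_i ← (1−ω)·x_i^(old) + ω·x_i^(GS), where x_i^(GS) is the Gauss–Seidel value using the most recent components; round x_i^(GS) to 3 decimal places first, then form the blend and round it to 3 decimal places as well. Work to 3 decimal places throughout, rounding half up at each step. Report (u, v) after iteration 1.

(-2.485, 2.485)

Iteration 1:
  u: GS value = (11 - (-1.8)·0.000) / (-5.8) = -1.897;  u ← (1−ω)·0.000 + ω·-1.897 = -2.485
  v: GS value = (7 - (1)·-2.485) / (5) = 1.897;  v ← (1−ω)·0.000 + ω·1.897 = 2.485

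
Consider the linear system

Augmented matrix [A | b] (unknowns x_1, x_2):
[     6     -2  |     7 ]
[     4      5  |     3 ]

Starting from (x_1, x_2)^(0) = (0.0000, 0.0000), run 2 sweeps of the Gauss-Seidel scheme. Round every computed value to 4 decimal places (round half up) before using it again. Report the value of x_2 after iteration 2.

-0.2444

Iteration 1:
  x_1 = (7 - (-2)·0.0000) / (6) = 1.1667
  x_2 = (3 - (4)·1.1667) / (5) = -0.3334
Iteration 2:
  x_1 = (7 - (-2)·-0.3334) / (6) = 1.0555
  x_2 = (3 - (4)·1.0555) / (5) = -0.2444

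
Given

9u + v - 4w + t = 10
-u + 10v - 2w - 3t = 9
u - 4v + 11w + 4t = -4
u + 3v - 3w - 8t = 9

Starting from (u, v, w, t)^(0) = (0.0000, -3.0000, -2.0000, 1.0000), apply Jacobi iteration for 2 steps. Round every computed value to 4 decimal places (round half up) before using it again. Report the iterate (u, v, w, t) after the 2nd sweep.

(0.3808, 0.1308, 0.4323, -0.0876)

Iteration 1:
  u = (10 - (1)·-3.0000 - (-4)·-2.0000 - (1)·1.0000) / (9) = 0.4444
  v = (9 - (-1)·0.0000 - (-2)·-2.0000 - (-3)·1.0000) / (10) = 0.8000
  w = (-4 - (1)·0.0000 - (-4)·-3.0000 - (4)·1.0000) / (11) = -1.8182
  t = (9 - (1)·0.0000 - (3)·-3.0000 - (-3)·-2.0000) / (-8) = -1.5000
Iteration 2:
  u = (10 - (1)·0.8000 - (-4)·-1.8182 - (1)·-1.5000) / (9) = 0.3808
  v = (9 - (-1)·0.4444 - (-2)·-1.8182 - (-3)·-1.5000) / (10) = 0.1308
  w = (-4 - (1)·0.4444 - (-4)·0.8000 - (4)·-1.5000) / (11) = 0.4323
  t = (9 - (1)·0.4444 - (3)·0.8000 - (-3)·-1.8182) / (-8) = -0.0876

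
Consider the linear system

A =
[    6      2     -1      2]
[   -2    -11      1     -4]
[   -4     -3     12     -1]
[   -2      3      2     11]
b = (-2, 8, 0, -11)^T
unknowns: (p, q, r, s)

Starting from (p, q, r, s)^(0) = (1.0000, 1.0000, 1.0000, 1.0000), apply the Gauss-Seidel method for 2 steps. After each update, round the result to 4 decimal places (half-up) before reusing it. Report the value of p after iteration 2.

0.1638

Iteration 1:
  p = (-2 - (2)·1.0000 - (-1)·1.0000 - (2)·1.0000) / (6) = -0.8333
  q = (8 - (-2)·-0.8333 - (1)·1.0000 - (-4)·1.0000) / (-11) = -0.8485
  r = (0 - (-4)·-0.8333 - (-3)·-0.8485 - (-1)·1.0000) / (12) = -0.4066
  s = (-11 - (-2)·-0.8333 - (3)·-0.8485 - (2)·-0.4066) / (11) = -0.8462
Iteration 2:
  p = (-2 - (2)·-0.8485 - (-1)·-0.4066 - (2)·-0.8462) / (6) = 0.1638
  q = (8 - (-2)·0.1638 - (1)·-0.4066 - (-4)·-0.8462) / (-11) = -0.4863
  r = (0 - (-4)·0.1638 - (-3)·-0.4863 - (-1)·-0.8462) / (12) = -0.1375
  s = (-11 - (-2)·0.1638 - (3)·-0.4863 - (2)·-0.1375) / (11) = -0.8126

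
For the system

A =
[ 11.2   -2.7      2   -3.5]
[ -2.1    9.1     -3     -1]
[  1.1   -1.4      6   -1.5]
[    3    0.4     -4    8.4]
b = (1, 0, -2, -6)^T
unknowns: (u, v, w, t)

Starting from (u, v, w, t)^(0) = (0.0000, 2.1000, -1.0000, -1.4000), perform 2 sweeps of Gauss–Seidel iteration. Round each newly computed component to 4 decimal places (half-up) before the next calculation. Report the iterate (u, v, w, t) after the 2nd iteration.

Iteration 1:
  u = (1 - (-2.7)·2.1000 - (2)·-1.0000 - (-3.5)·-1.4000) / (11.2) = 0.3366
  v = (0 - (-2.1)·0.3366 - (-3)·-1.0000 - (-1)·-1.4000) / (9.1) = -0.4058
  w = (-2 - (1.1)·0.3366 - (-1.4)·-0.4058 - (-1.5)·-1.4000) / (6) = -0.8397
  t = (-6 - (3)·0.3366 - (0.4)·-0.4058 - (-4)·-0.8397) / (8.4) = -1.2150
Iteration 2:
  u = (1 - (-2.7)·-0.4058 - (2)·-0.8397 - (-3.5)·-1.2150) / (11.2) = -0.2383
  v = (0 - (-2.1)·-0.2383 - (-3)·-0.8397 - (-1)·-1.2150) / (9.1) = -0.4653
  w = (-2 - (1.1)·-0.2383 - (-1.4)·-0.4653 - (-1.5)·-1.2150) / (6) = -0.7020
  t = (-6 - (3)·-0.2383 - (0.4)·-0.4653 - (-4)·-0.7020) / (8.4) = -0.9413

(-0.2383, -0.4653, -0.7020, -0.9413)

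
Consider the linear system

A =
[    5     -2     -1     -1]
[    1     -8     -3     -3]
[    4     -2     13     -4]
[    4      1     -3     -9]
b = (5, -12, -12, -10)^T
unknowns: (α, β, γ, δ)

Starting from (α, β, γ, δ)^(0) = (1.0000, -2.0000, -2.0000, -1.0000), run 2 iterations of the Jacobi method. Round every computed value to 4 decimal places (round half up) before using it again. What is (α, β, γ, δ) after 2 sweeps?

(2.1308, 1.3923, 0.2385, 1.8543)

Iteration 1:
  α = (5 - (-2)·-2.0000 - (-1)·-2.0000 - (-1)·-1.0000) / (5) = -0.4000
  β = (-12 - (1)·1.0000 - (-3)·-2.0000 - (-3)·-1.0000) / (-8) = 2.7500
  γ = (-12 - (4)·1.0000 - (-2)·-2.0000 - (-4)·-1.0000) / (13) = -1.8462
  δ = (-10 - (4)·1.0000 - (1)·-2.0000 - (-3)·-2.0000) / (-9) = 2.0000
Iteration 2:
  α = (5 - (-2)·2.7500 - (-1)·-1.8462 - (-1)·2.0000) / (5) = 2.1308
  β = (-12 - (1)·-0.4000 - (-3)·-1.8462 - (-3)·2.0000) / (-8) = 1.3923
  γ = (-12 - (4)·-0.4000 - (-2)·2.7500 - (-4)·2.0000) / (13) = 0.2385
  δ = (-10 - (4)·-0.4000 - (1)·2.7500 - (-3)·-1.8462) / (-9) = 1.8543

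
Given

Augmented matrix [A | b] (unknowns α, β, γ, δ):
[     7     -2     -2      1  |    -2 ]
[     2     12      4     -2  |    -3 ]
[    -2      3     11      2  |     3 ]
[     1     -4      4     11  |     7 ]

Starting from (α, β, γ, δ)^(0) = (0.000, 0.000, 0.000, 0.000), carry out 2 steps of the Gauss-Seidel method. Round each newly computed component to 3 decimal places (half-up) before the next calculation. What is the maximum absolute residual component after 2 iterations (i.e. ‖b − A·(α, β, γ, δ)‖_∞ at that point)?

0.466

Iteration 1:
  α = (-2 - (-2)·0.000 - (-2)·0.000 - (1)·0.000) / (7) = -0.286
  β = (-3 - (2)·-0.286 - (4)·0.000 - (-2)·0.000) / (12) = -0.202
  γ = (3 - (-2)·-0.286 - (3)·-0.202 - (2)·0.000) / (11) = 0.276
  δ = (7 - (1)·-0.286 - (-4)·-0.202 - (4)·0.276) / (11) = 0.489
Iteration 2:
  α = (-2 - (-2)·-0.202 - (-2)·0.276 - (1)·0.489) / (7) = -0.334
  β = (-3 - (2)·-0.334 - (4)·0.276 - (-2)·0.489) / (12) = -0.205
  γ = (3 - (-2)·-0.334 - (3)·-0.205 - (2)·0.489) / (11) = 0.179
  δ = (7 - (1)·-0.334 - (-4)·-0.205 - (4)·0.179) / (11) = 0.527
Residual b − A·x = (-0.241, 0.466, -0.076, 0.001); ∞-norm = 0.466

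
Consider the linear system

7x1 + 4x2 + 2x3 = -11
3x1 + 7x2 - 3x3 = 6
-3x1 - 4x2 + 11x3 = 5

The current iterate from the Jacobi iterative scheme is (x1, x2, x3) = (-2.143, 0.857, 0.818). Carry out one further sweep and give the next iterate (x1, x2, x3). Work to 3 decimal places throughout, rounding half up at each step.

One sweep:
  x1 = (-11 - (4)·0.857 - (2)·0.818) / (7) = -2.295
  x2 = (6 - (3)·-2.143 - (-3)·0.818) / (7) = 2.126
  x3 = (5 - (-3)·-2.143 - (-4)·0.857) / (11) = 0.182

(-2.295, 2.126, 0.182)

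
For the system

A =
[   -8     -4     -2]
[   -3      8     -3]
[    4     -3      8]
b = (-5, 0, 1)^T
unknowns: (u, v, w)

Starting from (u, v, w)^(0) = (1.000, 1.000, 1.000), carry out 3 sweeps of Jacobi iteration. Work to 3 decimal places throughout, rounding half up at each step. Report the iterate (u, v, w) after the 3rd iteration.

(0.531, 0.270, -0.018)

Iteration 1:
  u = (-5 - (-4)·1.000 - (-2)·1.000) / (-8) = -0.125
  v = (0 - (-3)·1.000 - (-3)·1.000) / (8) = 0.750
  w = (1 - (4)·1.000 - (-3)·1.000) / (8) = 0.000
Iteration 2:
  u = (-5 - (-4)·0.750 - (-2)·0.000) / (-8) = 0.250
  v = (0 - (-3)·-0.125 - (-3)·0.000) / (8) = -0.047
  w = (1 - (4)·-0.125 - (-3)·0.750) / (8) = 0.469
Iteration 3:
  u = (-5 - (-4)·-0.047 - (-2)·0.469) / (-8) = 0.531
  v = (0 - (-3)·0.250 - (-3)·0.469) / (8) = 0.270
  w = (1 - (4)·0.250 - (-3)·-0.047) / (8) = -0.018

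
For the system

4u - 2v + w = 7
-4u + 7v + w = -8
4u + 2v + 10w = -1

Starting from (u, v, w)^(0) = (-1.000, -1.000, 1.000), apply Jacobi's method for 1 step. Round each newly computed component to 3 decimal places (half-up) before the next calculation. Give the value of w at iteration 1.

Iteration 1:
  u = (7 - (-2)·-1.000 - (1)·1.000) / (4) = 1.000
  v = (-8 - (-4)·-1.000 - (1)·1.000) / (7) = -1.857
  w = (-1 - (4)·-1.000 - (2)·-1.000) / (10) = 0.500

0.500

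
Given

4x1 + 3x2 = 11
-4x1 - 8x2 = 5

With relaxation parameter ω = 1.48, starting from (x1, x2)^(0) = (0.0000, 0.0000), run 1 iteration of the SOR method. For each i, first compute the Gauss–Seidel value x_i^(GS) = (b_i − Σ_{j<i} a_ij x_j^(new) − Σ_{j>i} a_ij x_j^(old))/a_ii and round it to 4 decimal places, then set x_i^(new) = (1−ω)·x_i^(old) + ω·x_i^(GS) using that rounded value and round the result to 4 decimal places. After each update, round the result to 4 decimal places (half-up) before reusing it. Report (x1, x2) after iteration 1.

Iteration 1:
  x1: GS value = (11 - (3)·0.0000) / (4) = 2.7500;  x1 ← (1−ω)·0.0000 + ω·2.7500 = 4.0700
  x2: GS value = (5 - (-4)·4.0700) / (-8) = -2.6600;  x2 ← (1−ω)·0.0000 + ω·-2.6600 = -3.9368

(4.0700, -3.9368)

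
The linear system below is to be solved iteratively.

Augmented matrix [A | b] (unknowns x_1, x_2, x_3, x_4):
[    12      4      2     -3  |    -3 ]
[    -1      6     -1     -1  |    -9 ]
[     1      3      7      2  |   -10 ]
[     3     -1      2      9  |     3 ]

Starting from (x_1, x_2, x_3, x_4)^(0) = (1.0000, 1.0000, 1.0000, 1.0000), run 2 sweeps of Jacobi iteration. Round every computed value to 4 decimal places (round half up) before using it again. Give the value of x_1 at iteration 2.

0.4365

Iteration 1:
  x_1 = (-3 - (4)·1.0000 - (2)·1.0000 - (-3)·1.0000) / (12) = -0.5000
  x_2 = (-9 - (-1)·1.0000 - (-1)·1.0000 - (-1)·1.0000) / (6) = -1.0000
  x_3 = (-10 - (1)·1.0000 - (3)·1.0000 - (2)·1.0000) / (7) = -2.2857
  x_4 = (3 - (3)·1.0000 - (-1)·1.0000 - (2)·1.0000) / (9) = -0.1111
Iteration 2:
  x_1 = (-3 - (4)·-1.0000 - (2)·-2.2857 - (-3)·-0.1111) / (12) = 0.4365
  x_2 = (-9 - (-1)·-0.5000 - (-1)·-2.2857 - (-1)·-0.1111) / (6) = -1.9828
  x_3 = (-10 - (1)·-0.5000 - (3)·-1.0000 - (2)·-0.1111) / (7) = -0.8968
  x_4 = (3 - (3)·-0.5000 - (-1)·-1.0000 - (2)·-2.2857) / (9) = 0.8968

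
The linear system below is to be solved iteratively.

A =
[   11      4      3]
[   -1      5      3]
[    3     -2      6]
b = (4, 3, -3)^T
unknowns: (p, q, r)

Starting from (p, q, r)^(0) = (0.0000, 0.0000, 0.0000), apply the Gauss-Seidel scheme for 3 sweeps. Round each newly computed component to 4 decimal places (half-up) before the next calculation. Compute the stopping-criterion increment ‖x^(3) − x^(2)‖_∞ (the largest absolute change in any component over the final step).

0.1302

Iteration 1:
  p = (4 - (4)·0.0000 - (3)·0.0000) / (11) = 0.3636
  q = (3 - (-1)·0.3636 - (3)·0.0000) / (5) = 0.6727
  r = (-3 - (3)·0.3636 - (-2)·0.6727) / (6) = -0.4576
Iteration 2:
  p = (4 - (4)·0.6727 - (3)·-0.4576) / (11) = 0.2438
  q = (3 - (-1)·0.2438 - (3)·-0.4576) / (5) = 0.9233
  r = (-3 - (3)·0.2438 - (-2)·0.9233) / (6) = -0.3141
Iteration 3:
  p = (4 - (4)·0.9233 - (3)·-0.3141) / (11) = 0.1136
  q = (3 - (-1)·0.1136 - (3)·-0.3141) / (5) = 0.8112
  r = (-3 - (3)·0.1136 - (-2)·0.8112) / (6) = -0.2864
Change: (-0.1302, -0.1121, 0.0277) → max |·| = 0.1302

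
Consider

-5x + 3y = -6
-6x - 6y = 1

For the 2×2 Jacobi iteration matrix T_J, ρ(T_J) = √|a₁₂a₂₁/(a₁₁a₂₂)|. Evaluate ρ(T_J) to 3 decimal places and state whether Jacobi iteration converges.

a₁₂a₂₁/(a₁₁a₂₂) = (3)·(-6) / ((-5)·(-6)) = -0.600000
ρ = √|-0.600000| = √0.600000 = 0.775
ρ < 1, so Jacobi converges

0.775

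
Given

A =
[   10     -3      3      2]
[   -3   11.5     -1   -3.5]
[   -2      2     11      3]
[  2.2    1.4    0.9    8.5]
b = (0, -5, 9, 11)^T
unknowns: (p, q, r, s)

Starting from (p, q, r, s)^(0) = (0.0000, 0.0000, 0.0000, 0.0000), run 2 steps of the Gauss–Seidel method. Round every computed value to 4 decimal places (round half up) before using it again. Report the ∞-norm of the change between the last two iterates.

0.6537

Iteration 1:
  p = (0 - (-3)·0.0000 - (3)·0.0000 - (2)·0.0000) / (10) = 0.0000
  q = (-5 - (-3)·0.0000 - (-1)·0.0000 - (-3.5)·0.0000) / (11.5) = -0.4348
  r = (9 - (-2)·0.0000 - (2)·-0.4348 - (3)·0.0000) / (11) = 0.8972
  s = (11 - (2.2)·0.0000 - (1.4)·-0.4348 - (0.9)·0.8972) / (8.5) = 1.2707
Iteration 2:
  p = (0 - (-3)·-0.4348 - (3)·0.8972 - (2)·1.2707) / (10) = -0.6537
  q = (-5 - (-3)·-0.6537 - (-1)·0.8972 - (-3.5)·1.2707) / (11.5) = -0.1406
  r = (9 - (-2)·-0.6537 - (2)·-0.1406 - (3)·1.2707) / (11) = 0.3783
  s = (11 - (2.2)·-0.6537 - (1.4)·-0.1406 - (0.9)·0.3783) / (8.5) = 1.4464
Change: (-0.6537, 0.2942, -0.5189, 0.1757) → max |·| = 0.6537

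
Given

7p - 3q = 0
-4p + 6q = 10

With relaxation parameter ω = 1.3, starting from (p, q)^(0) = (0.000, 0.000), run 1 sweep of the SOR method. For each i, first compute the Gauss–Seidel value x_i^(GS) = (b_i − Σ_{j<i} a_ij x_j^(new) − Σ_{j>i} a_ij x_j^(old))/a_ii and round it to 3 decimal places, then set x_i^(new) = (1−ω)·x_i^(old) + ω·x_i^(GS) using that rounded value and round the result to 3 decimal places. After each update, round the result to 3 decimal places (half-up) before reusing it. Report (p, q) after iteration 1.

Iteration 1:
  p: GS value = (0 - (-3)·0.000) / (7) = 0.000;  p ← (1−ω)·0.000 + ω·0.000 = 0.000
  q: GS value = (10 - (-4)·0.000) / (6) = 1.667;  q ← (1−ω)·0.000 + ω·1.667 = 2.167

(0.000, 2.167)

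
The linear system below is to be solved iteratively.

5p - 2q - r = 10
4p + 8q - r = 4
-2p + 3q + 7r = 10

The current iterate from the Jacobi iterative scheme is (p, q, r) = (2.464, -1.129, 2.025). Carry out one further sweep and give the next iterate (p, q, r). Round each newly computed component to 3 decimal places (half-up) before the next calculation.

(1.953, -0.479, 2.616)

One sweep:
  p = (10 - (-2)·-1.129 - (-1)·2.025) / (5) = 1.953
  q = (4 - (4)·2.464 - (-1)·2.025) / (8) = -0.479
  r = (10 - (-2)·2.464 - (3)·-1.129) / (7) = 2.616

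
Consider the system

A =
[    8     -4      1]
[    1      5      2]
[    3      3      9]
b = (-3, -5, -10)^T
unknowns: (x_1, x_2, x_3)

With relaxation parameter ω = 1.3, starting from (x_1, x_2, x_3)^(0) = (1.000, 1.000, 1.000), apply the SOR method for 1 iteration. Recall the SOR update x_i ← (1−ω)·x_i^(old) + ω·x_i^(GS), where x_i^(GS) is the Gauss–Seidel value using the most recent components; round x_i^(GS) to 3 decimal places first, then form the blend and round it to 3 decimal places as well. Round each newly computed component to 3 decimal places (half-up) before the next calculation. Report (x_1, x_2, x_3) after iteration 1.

Iteration 1:
  x_1: GS value = (-3 - (-4)·1.000 - (1)·1.000) / (8) = 0.000;  x_1 ← (1−ω)·1.000 + ω·0.000 = -0.300
  x_2: GS value = (-5 - (1)·-0.300 - (2)·1.000) / (5) = -1.340;  x_2 ← (1−ω)·1.000 + ω·-1.340 = -2.042
  x_3: GS value = (-10 - (3)·-0.300 - (3)·-2.042) / (9) = -0.330;  x_3 ← (1−ω)·1.000 + ω·-0.330 = -0.729

(-0.300, -2.042, -0.729)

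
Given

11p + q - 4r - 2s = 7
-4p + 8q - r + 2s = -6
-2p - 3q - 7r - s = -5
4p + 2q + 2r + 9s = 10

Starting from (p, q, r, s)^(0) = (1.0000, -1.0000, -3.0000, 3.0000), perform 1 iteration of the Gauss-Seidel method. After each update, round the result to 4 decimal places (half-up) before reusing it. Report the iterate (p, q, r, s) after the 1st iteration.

Iteration 1:
  p = (7 - (1)·-1.0000 - (-4)·-3.0000 - (-2)·3.0000) / (11) = 0.1818
  q = (-6 - (-4)·0.1818 - (-1)·-3.0000 - (2)·3.0000) / (8) = -1.7841
  r = (-5 - (-2)·0.1818 - (-3)·-1.7841 - (-1)·3.0000) / (-7) = 0.9984
  s = (10 - (4)·0.1818 - (2)·-1.7841 - (2)·0.9984) / (9) = 1.2049

(0.1818, -1.7841, 0.9984, 1.2049)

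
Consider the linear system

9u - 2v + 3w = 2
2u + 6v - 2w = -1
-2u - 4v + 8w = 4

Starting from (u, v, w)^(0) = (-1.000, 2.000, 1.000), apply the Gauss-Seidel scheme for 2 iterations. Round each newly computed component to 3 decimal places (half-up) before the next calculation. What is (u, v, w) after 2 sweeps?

(0.031, 0.027, 0.521)

Iteration 1:
  u = (2 - (-2)·2.000 - (3)·1.000) / (9) = 0.333
  v = (-1 - (2)·0.333 - (-2)·1.000) / (6) = 0.056
  w = (4 - (-2)·0.333 - (-4)·0.056) / (8) = 0.611
Iteration 2:
  u = (2 - (-2)·0.056 - (3)·0.611) / (9) = 0.031
  v = (-1 - (2)·0.031 - (-2)·0.611) / (6) = 0.027
  w = (4 - (-2)·0.031 - (-4)·0.027) / (8) = 0.521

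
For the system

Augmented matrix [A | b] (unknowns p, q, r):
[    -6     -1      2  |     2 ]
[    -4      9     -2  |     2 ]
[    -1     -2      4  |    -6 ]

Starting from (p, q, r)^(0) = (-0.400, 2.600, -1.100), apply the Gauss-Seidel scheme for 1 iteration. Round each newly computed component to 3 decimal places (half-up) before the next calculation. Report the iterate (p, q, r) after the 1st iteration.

(-1.133, -0.526, -2.046)

Iteration 1:
  p = (2 - (-1)·2.600 - (2)·-1.100) / (-6) = -1.133
  q = (2 - (-4)·-1.133 - (-2)·-1.100) / (9) = -0.526
  r = (-6 - (-1)·-1.133 - (-2)·-0.526) / (4) = -2.046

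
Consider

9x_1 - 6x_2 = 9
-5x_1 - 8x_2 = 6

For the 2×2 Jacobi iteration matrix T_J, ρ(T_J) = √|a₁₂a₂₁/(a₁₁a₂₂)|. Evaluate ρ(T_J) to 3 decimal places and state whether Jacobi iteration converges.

0.645

a₁₂a₂₁/(a₁₁a₂₂) = (-6)·(-5) / ((9)·(-8)) = -0.416667
ρ = √|-0.416667| = √0.416667 = 0.645
ρ < 1, so Jacobi converges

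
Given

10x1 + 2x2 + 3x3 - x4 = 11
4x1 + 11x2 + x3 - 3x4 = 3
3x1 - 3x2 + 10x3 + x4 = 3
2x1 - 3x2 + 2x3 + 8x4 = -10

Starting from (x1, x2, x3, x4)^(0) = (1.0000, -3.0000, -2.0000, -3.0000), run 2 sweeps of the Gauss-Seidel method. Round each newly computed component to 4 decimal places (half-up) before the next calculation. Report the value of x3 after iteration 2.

-0.0659

Iteration 1:
  x1 = (11 - (2)·-3.0000 - (3)·-2.0000 - (-1)·-3.0000) / (10) = 2.0000
  x2 = (3 - (4)·2.0000 - (1)·-2.0000 - (-3)·-3.0000) / (11) = -1.0909
  x3 = (3 - (3)·2.0000 - (-3)·-1.0909 - (1)·-3.0000) / (10) = -0.3273
  x4 = (-10 - (2)·2.0000 - (-3)·-1.0909 - (2)·-0.3273) / (8) = -2.0773
Iteration 2:
  x1 = (11 - (2)·-1.0909 - (3)·-0.3273 - (-1)·-2.0773) / (10) = 1.2086
  x2 = (3 - (4)·1.2086 - (1)·-0.3273 - (-3)·-2.0773) / (11) = -0.7035
  x3 = (3 - (3)·1.2086 - (-3)·-0.7035 - (1)·-2.0773) / (10) = -0.0659
  x4 = (-10 - (2)·1.2086 - (-3)·-0.7035 - (2)·-0.0659) / (8) = -1.7995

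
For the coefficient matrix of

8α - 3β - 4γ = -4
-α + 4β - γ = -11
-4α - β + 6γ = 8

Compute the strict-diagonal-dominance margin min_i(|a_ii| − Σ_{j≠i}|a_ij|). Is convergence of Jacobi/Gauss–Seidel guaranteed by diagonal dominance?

1

row 1: |8| − (3+4) = 1
row 2: |4| − (1+1) = 2
row 3: |6| − (4+1) = 1
minimum over rows = 1 → strictly diagonally dominant (convergence guaranteed)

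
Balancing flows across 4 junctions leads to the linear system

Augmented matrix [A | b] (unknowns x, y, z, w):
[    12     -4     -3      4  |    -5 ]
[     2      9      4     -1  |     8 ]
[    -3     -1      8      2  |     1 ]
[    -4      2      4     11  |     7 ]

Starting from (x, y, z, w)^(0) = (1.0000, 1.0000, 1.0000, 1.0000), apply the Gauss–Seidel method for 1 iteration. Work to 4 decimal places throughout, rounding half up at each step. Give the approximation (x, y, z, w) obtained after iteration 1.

(-0.1667, 0.5926, -0.1134, 0.5092)

Iteration 1:
  x = (-5 - (-4)·1.0000 - (-3)·1.0000 - (4)·1.0000) / (12) = -0.1667
  y = (8 - (2)·-0.1667 - (4)·1.0000 - (-1)·1.0000) / (9) = 0.5926
  z = (1 - (-3)·-0.1667 - (-1)·0.5926 - (2)·1.0000) / (8) = -0.1134
  w = (7 - (-4)·-0.1667 - (2)·0.5926 - (4)·-0.1134) / (11) = 0.5092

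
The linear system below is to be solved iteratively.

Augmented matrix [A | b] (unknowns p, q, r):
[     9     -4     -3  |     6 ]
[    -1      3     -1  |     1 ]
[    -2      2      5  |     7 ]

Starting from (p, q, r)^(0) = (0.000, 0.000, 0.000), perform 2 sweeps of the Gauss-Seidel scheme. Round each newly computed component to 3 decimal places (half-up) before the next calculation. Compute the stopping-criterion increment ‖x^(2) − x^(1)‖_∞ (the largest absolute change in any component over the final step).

Iteration 1:
  p = (6 - (-4)·0.000 - (-3)·0.000) / (9) = 0.667
  q = (1 - (-1)·0.667 - (-1)·0.000) / (3) = 0.556
  r = (7 - (-2)·0.667 - (2)·0.556) / (5) = 1.444
Iteration 2:
  p = (6 - (-4)·0.556 - (-3)·1.444) / (9) = 1.395
  q = (1 - (-1)·1.395 - (-1)·1.444) / (3) = 1.280
  r = (7 - (-2)·1.395 - (2)·1.280) / (5) = 1.446
Change: (0.728, 0.724, 0.002) → max |·| = 0.728

0.728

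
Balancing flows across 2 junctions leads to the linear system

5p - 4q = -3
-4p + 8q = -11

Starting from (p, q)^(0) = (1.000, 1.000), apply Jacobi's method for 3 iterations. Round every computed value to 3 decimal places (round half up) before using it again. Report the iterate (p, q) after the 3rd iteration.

Iteration 1:
  p = (-3 - (-4)·1.000) / (5) = 0.200
  q = (-11 - (-4)·1.000) / (8) = -0.875
Iteration 2:
  p = (-3 - (-4)·-0.875) / (5) = -1.300
  q = (-11 - (-4)·0.200) / (8) = -1.275
Iteration 3:
  p = (-3 - (-4)·-1.275) / (5) = -1.620
  q = (-11 - (-4)·-1.300) / (8) = -2.025

(-1.620, -2.025)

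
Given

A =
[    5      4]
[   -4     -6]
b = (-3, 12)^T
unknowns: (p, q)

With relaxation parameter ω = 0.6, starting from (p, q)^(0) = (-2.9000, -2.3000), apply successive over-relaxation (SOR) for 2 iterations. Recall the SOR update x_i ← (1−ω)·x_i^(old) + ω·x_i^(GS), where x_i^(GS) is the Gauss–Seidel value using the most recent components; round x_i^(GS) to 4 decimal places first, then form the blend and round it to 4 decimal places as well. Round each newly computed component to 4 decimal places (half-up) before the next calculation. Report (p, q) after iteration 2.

(0.4113, -2.1460)

Iteration 1:
  p: GS value = (-3 - (4)·-2.3000) / (5) = 1.2400;  p ← (1−ω)·-2.9000 + ω·1.2400 = -0.4160
  q: GS value = (12 - (-4)·-0.4160) / (-6) = -1.7227;  q ← (1−ω)·-2.3000 + ω·-1.7227 = -1.9536
Iteration 2:
  p: GS value = (-3 - (4)·-1.9536) / (5) = 0.9629;  p ← (1−ω)·-0.4160 + ω·0.9629 = 0.4113
  q: GS value = (12 - (-4)·0.4113) / (-6) = -2.2742;  q ← (1−ω)·-1.9536 + ω·-2.2742 = -2.1460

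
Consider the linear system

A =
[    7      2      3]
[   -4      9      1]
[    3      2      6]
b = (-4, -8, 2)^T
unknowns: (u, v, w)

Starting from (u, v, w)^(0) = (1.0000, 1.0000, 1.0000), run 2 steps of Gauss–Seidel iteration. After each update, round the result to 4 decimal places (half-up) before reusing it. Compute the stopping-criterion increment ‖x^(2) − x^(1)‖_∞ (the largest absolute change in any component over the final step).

0.5204

Iteration 1:
  u = (-4 - (2)·1.0000 - (3)·1.0000) / (7) = -1.2857
  v = (-8 - (-4)·-1.2857 - (1)·1.0000) / (9) = -1.5714
  w = (2 - (3)·-1.2857 - (2)·-1.5714) / (6) = 1.5000
Iteration 2:
  u = (-4 - (2)·-1.5714 - (3)·1.5000) / (7) = -0.7653
  v = (-8 - (-4)·-0.7653 - (1)·1.5000) / (9) = -1.3957
  w = (2 - (3)·-0.7653 - (2)·-1.3957) / (6) = 1.1812
Change: (0.5204, 0.1757, -0.3188) → max |·| = 0.5204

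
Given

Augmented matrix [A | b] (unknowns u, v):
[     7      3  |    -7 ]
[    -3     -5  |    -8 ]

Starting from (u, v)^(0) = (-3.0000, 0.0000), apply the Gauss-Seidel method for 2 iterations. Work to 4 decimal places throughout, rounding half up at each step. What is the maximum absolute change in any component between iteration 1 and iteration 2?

0.9429

Iteration 1:
  u = (-7 - (3)·0.0000) / (7) = -1.0000
  v = (-8 - (-3)·-1.0000) / (-5) = 2.2000
Iteration 2:
  u = (-7 - (3)·2.2000) / (7) = -1.9429
  v = (-8 - (-3)·-1.9429) / (-5) = 2.7657
Change: (-0.9429, 0.5657) → max |·| = 0.9429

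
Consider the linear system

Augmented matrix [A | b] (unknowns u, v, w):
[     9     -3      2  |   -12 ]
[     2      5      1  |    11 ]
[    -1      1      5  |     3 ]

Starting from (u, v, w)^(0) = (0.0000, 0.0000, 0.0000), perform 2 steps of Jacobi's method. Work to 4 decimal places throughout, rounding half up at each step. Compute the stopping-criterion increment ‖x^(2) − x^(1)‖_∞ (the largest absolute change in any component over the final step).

Iteration 1:
  u = (-12 - (-3)·0.0000 - (2)·0.0000) / (9) = -1.3333
  v = (11 - (2)·0.0000 - (1)·0.0000) / (5) = 2.2000
  w = (3 - (-1)·0.0000 - (1)·0.0000) / (5) = 0.6000
Iteration 2:
  u = (-12 - (-3)·2.2000 - (2)·0.6000) / (9) = -0.7333
  v = (11 - (2)·-1.3333 - (1)·0.6000) / (5) = 2.6133
  w = (3 - (-1)·-1.3333 - (1)·2.2000) / (5) = -0.1067
Change: (0.6000, 0.4133, -0.7067) → max |·| = 0.7067

0.7067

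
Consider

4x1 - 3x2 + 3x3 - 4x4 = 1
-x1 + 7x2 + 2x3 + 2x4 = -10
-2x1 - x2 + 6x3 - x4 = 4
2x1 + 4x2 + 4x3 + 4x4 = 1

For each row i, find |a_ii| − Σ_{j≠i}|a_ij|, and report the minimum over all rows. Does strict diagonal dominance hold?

row 1: |4| − (3+3+4) = -6
row 2: |7| − (1+2+2) = 2
row 3: |6| − (2+1+1) = 2
row 4: |4| − (2+4+4) = -6
minimum over rows = -6 → not strictly diagonally dominant

-6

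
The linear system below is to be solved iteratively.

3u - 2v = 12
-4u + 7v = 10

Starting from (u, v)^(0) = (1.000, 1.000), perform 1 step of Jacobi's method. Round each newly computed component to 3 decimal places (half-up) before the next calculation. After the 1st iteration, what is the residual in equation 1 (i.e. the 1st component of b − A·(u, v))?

Iteration 1:
  u = (12 - (-2)·1.000) / (3) = 4.667
  v = (10 - (-4)·1.000) / (7) = 2.000
Residual b − A·x = (1.999, 14.668)

1.999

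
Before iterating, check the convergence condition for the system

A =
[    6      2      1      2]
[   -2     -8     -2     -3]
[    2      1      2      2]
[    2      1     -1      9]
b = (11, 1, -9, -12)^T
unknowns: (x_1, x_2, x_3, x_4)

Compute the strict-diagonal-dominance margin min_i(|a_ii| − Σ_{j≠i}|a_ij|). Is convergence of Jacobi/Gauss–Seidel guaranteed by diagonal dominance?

row 1: |6| − (2+1+2) = 1
row 2: |-8| − (2+2+3) = 1
row 3: |2| − (2+1+2) = -3
row 4: |9| − (2+1+1) = 5
minimum over rows = -3 → not strictly diagonally dominant

-3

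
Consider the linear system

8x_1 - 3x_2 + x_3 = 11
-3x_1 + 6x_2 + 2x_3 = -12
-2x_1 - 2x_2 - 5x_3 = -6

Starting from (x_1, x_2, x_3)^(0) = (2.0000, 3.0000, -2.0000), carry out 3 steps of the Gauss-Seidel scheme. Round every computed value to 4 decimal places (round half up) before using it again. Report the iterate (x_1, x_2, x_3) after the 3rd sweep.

(0.7255, -2.0316, 1.7224)

Iteration 1:
  x_1 = (11 - (-3)·3.0000 - (1)·-2.0000) / (8) = 2.7500
  x_2 = (-12 - (-3)·2.7500 - (2)·-2.0000) / (6) = 0.0417
  x_3 = (-6 - (-2)·2.7500 - (-2)·0.0417) / (-5) = 0.0833
Iteration 2:
  x_1 = (11 - (-3)·0.0417 - (1)·0.0833) / (8) = 1.3802
  x_2 = (-12 - (-3)·1.3802 - (2)·0.0833) / (6) = -1.3377
  x_3 = (-6 - (-2)·1.3802 - (-2)·-1.3377) / (-5) = 1.1830
Iteration 3:
  x_1 = (11 - (-3)·-1.3377 - (1)·1.1830) / (8) = 0.7255
  x_2 = (-12 - (-3)·0.7255 - (2)·1.1830) / (6) = -2.0316
  x_3 = (-6 - (-2)·0.7255 - (-2)·-2.0316) / (-5) = 1.7224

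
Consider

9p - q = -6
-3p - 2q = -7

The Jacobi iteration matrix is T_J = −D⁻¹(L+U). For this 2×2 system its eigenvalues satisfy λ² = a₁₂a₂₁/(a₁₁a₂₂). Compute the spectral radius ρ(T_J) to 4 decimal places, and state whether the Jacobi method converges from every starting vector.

0.4082

a₁₂a₂₁/(a₁₁a₂₂) = (-1)·(-3) / ((9)·(-2)) = -0.166667
ρ = √|-0.166667| = √0.166667 = 0.4082
ρ < 1, so Jacobi converges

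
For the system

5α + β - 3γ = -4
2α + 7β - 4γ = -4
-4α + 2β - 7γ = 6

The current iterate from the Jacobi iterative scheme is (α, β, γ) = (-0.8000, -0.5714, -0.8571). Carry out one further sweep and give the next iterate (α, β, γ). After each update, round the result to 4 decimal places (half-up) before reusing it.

(-1.2000, -0.8326, -0.5633)

One sweep:
  α = (-4 - (1)·-0.5714 - (-3)·-0.8571) / (5) = -1.2000
  β = (-4 - (2)·-0.8000 - (-4)·-0.8571) / (7) = -0.8326
  γ = (6 - (-4)·-0.8000 - (2)·-0.5714) / (-7) = -0.5633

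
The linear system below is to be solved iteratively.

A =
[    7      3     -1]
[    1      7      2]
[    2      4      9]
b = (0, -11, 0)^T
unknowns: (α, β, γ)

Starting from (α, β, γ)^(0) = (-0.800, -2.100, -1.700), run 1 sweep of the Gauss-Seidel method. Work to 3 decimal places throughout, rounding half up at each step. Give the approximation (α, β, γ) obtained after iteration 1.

(0.657, -1.180, 0.378)

Iteration 1:
  α = (0 - (3)·-2.100 - (-1)·-1.700) / (7) = 0.657
  β = (-11 - (1)·0.657 - (2)·-1.700) / (7) = -1.180
  γ = (0 - (2)·0.657 - (4)·-1.180) / (9) = 0.378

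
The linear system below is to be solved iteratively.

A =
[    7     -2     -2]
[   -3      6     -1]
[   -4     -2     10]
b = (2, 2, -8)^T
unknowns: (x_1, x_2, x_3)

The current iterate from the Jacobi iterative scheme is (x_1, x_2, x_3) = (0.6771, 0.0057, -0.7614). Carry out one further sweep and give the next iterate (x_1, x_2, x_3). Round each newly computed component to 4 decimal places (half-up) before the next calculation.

(0.0698, 0.5450, -0.5280)

One sweep:
  x_1 = (2 - (-2)·0.0057 - (-2)·-0.7614) / (7) = 0.0698
  x_2 = (2 - (-3)·0.6771 - (-1)·-0.7614) / (6) = 0.5450
  x_3 = (-8 - (-4)·0.6771 - (-2)·0.0057) / (10) = -0.5280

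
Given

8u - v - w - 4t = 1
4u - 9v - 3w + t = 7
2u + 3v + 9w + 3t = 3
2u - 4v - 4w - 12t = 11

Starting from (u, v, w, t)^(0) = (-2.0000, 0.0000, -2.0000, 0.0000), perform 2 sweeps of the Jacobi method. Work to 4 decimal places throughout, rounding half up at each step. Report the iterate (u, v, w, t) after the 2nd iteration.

Iteration 1:
  u = (1 - (-1)·0.0000 - (-1)·-2.0000 - (-4)·0.0000) / (8) = -0.1250
  v = (7 - (4)·-2.0000 - (-3)·-2.0000 - (1)·0.0000) / (-9) = -1.0000
  w = (3 - (2)·-2.0000 - (3)·0.0000 - (3)·0.0000) / (9) = 0.7778
  t = (11 - (2)·-2.0000 - (-4)·0.0000 - (-4)·-2.0000) / (-12) = -0.5833
Iteration 2:
  u = (1 - (-1)·-1.0000 - (-1)·0.7778 - (-4)·-0.5833) / (8) = -0.1944
  v = (7 - (4)·-0.1250 - (-3)·0.7778 - (1)·-0.5833) / (-9) = -1.1574
  w = (3 - (2)·-0.1250 - (3)·-1.0000 - (3)·-0.5833) / (9) = 0.8889
  t = (11 - (2)·-0.1250 - (-4)·-1.0000 - (-4)·0.7778) / (-12) = -0.8634

(-0.1944, -1.1574, 0.8889, -0.8634)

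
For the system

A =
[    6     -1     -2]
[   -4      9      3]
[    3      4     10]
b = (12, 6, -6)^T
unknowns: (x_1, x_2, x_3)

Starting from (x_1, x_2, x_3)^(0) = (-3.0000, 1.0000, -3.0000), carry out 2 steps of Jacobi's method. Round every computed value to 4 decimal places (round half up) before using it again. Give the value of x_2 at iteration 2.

Iteration 1:
  x_1 = (12 - (-1)·1.0000 - (-2)·-3.0000) / (6) = 1.1667
  x_2 = (6 - (-4)·-3.0000 - (3)·-3.0000) / (9) = 0.3333
  x_3 = (-6 - (3)·-3.0000 - (4)·1.0000) / (10) = -0.1000
Iteration 2:
  x_1 = (12 - (-1)·0.3333 - (-2)·-0.1000) / (6) = 2.0222
  x_2 = (6 - (-4)·1.1667 - (3)·-0.1000) / (9) = 1.2185
  x_3 = (-6 - (3)·1.1667 - (4)·0.3333) / (10) = -1.0833

1.2185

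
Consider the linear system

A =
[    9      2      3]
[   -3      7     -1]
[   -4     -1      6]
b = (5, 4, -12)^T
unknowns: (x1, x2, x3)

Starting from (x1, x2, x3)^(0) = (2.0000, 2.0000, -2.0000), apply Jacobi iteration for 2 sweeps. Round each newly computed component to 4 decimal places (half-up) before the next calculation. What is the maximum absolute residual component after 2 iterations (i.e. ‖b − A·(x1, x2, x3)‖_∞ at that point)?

3.4443

Iteration 1:
  x1 = (5 - (2)·2.0000 - (3)·-2.0000) / (9) = 0.7778
  x2 = (4 - (-3)·2.0000 - (-1)·-2.0000) / (7) = 1.1429
  x3 = (-12 - (-4)·2.0000 - (-1)·2.0000) / (6) = -0.3333
Iteration 2:
  x1 = (5 - (2)·1.1429 - (3)·-0.3333) / (9) = 0.4127
  x2 = (4 - (-3)·0.7778 - (-1)·-0.3333) / (7) = 0.8572
  x3 = (-12 - (-4)·0.7778 - (-1)·1.1429) / (6) = -1.2910
Residual b − A·x = (3.4443, -2.0533, -1.7460); ∞-norm = 3.4443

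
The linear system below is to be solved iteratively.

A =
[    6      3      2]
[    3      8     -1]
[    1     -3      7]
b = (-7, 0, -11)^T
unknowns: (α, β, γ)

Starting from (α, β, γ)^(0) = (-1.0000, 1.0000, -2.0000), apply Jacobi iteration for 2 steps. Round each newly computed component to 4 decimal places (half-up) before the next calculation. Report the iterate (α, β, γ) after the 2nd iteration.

Iteration 1:
  α = (-7 - (3)·1.0000 - (2)·-2.0000) / (6) = -1.0000
  β = (0 - (3)·-1.0000 - (-1)·-2.0000) / (8) = 0.1250
  γ = (-11 - (1)·-1.0000 - (-3)·1.0000) / (7) = -1.0000
Iteration 2:
  α = (-7 - (3)·0.1250 - (2)·-1.0000) / (6) = -0.8958
  β = (0 - (3)·-1.0000 - (-1)·-1.0000) / (8) = 0.2500
  γ = (-11 - (1)·-1.0000 - (-3)·0.1250) / (7) = -1.3750

(-0.8958, 0.2500, -1.3750)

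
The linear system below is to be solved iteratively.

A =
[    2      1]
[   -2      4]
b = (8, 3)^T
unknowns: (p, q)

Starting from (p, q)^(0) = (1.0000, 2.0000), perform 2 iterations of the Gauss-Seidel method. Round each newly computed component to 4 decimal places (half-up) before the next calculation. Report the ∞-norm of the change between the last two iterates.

Iteration 1:
  p = (8 - (1)·2.0000) / (2) = 3.0000
  q = (3 - (-2)·3.0000) / (4) = 2.2500
Iteration 2:
  p = (8 - (1)·2.2500) / (2) = 2.8750
  q = (3 - (-2)·2.8750) / (4) = 2.1875
Change: (-0.1250, -0.0625) → max |·| = 0.1250

0.1250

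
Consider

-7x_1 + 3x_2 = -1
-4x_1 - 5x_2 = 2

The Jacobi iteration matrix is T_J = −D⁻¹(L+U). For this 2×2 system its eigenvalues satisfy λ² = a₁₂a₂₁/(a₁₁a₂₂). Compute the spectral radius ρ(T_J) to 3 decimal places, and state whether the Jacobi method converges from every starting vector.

0.586

a₁₂a₂₁/(a₁₁a₂₂) = (3)·(-4) / ((-7)·(-5)) = -0.342857
ρ = √|-0.342857| = √0.342857 = 0.586
ρ < 1, so Jacobi converges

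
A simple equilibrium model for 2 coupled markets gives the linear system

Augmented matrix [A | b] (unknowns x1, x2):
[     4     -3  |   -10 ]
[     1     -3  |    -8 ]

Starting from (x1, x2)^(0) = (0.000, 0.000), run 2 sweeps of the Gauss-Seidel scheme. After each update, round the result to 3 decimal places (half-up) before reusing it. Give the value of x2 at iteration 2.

2.292

Iteration 1:
  x1 = (-10 - (-3)·0.000) / (4) = -2.500
  x2 = (-8 - (1)·-2.500) / (-3) = 1.833
Iteration 2:
  x1 = (-10 - (-3)·1.833) / (4) = -1.125
  x2 = (-8 - (1)·-1.125) / (-3) = 2.292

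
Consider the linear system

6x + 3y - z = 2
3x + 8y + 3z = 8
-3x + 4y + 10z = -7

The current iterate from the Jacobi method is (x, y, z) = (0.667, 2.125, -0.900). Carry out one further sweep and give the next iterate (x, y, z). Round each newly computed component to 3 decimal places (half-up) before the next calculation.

(-0.879, 1.087, -1.350)

One sweep:
  x = (2 - (3)·2.125 - (-1)·-0.900) / (6) = -0.879
  y = (8 - (3)·0.667 - (3)·-0.900) / (8) = 1.087
  z = (-7 - (-3)·0.667 - (4)·2.125) / (10) = -1.350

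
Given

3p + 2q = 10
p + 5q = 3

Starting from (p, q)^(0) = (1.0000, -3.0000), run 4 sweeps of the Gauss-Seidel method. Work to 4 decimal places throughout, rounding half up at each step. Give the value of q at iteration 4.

Iteration 1:
  p = (10 - (2)·-3.0000) / (3) = 5.3333
  q = (3 - (1)·5.3333) / (5) = -0.4667
Iteration 2:
  p = (10 - (2)·-0.4667) / (3) = 3.6445
  q = (3 - (1)·3.6445) / (5) = -0.1289
Iteration 3:
  p = (10 - (2)·-0.1289) / (3) = 3.4193
  q = (3 - (1)·3.4193) / (5) = -0.0839
Iteration 4:
  p = (10 - (2)·-0.0839) / (3) = 3.3893
  q = (3 - (1)·3.3893) / (5) = -0.0779

-0.0779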